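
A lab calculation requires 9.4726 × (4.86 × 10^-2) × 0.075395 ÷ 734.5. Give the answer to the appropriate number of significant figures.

4.73 × 10^-5

9.4726 × (4.86 × 10^-2) × 0.075395 ÷ 734.5 = 0.0000472559189955…
Multiplication/division keeps the fewest significant figures: 9.4726 → 5 s.f., 4.86 × 10^-2 → 3 s.f., 0.075395 → 5 s.f., 734.5 → 4 s.f.; limit is 3.
Rounded to 3 significant figures: 4.73 × 10^-5.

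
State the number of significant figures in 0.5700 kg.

4

0.5700: leading zeros are not significant; trailing zeros after a decimal point are significant.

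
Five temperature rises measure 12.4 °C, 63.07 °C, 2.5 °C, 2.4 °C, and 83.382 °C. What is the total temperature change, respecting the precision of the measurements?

1.638 × 10² °C

12.4 °C + 63.07 °C + 2.5 °C + 2.4 °C + 83.382 °C = 163.752 °C.
Addition/subtraction keeps the fewest decimal places: 12.4 → 1 decimal place, 63.07 → 2 decimal places, 2.5 → 1 decimal place, 2.4 → 1 decimal place, 83.382 → 3 decimal places; limit is 1.
Rounded to 1 decimal place: 1.638 × 10² °C.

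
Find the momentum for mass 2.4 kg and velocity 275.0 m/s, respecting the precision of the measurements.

momentum = 2.4 kg × 275.0 m/s = 660 kg·m/s.
2.4 has 2 significant figures; 275.0 has 4.
Division/multiplication keeps the fewest: 2 significant figures.
Rounded: 6.6 × 10^2 kg·m/s.

6.6 × 10^2 kg·m/s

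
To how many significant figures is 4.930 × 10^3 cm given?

4.930 × 10^3: in scientific notation every digit of the coefficient is significant.

4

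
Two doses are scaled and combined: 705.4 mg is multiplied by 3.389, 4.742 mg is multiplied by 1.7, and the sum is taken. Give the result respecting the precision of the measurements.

2399 mg

705.4 × 3.389 = 2390.6006 → 2391 mg (4 s.f., last digit at the 10^0 place).
4.742 × 1.7 = 8.0614 → 8.1 mg (2 s.f., last digit at the 10^-1 place).
Sum: 2398.662 mg; keep the coarser place, 10^0.
Result: 2399 mg.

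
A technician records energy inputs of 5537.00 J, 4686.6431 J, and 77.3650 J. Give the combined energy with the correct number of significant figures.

10301.01 J

5537.00 J + 4686.6431 J + 77.3650 J = 10301.0081 J.
Addition/subtraction keeps the fewest decimal places: 5537.00 → 2 decimal places, 4686.6431 → 4 decimal places, 77.3650 → 4 decimal places; limit is 2.
Rounded to 2 decimal places: 10301.01 J.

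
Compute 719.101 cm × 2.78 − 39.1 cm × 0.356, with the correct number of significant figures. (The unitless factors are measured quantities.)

719.101 × 2.78 = 1999.10078 → 2.00 × 10^3 cm (3 s.f., last digit at the 10^1 place).
39.1 × 0.356 = 13.9196 → 13.9 cm (3 s.f., last digit at the 10^-1 place).
Difference: 1985.18118 cm; keep the coarser place, 10^1.
Result: 1.99 × 10^3 cm.

1.99 × 10^3 cm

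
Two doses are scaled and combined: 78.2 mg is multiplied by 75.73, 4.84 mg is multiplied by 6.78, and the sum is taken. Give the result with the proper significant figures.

5.95 × 10^3 mg

78.2 × 75.73 = 5922.086 → 5.92 × 10^3 mg (3 s.f., last digit at the 10^1 place).
4.84 × 6.78 = 32.8152 → 32.8 mg (3 s.f., last digit at the 10^-1 place).
Sum: 5954.9012 mg; keep the coarser place, 10^1.
Result: 5.95 × 10^3 mg.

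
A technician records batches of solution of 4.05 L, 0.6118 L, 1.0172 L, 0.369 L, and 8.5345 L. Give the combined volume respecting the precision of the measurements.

4.05 L + 0.6118 L + 1.0172 L + 0.369 L + 8.5345 L = 14.5825 L.
Addition/subtraction keeps the fewest decimal places: 4.05 → 2 decimal places, 0.6118 → 4 decimal places, 1.0172 → 4 decimal places, 0.369 → 3 decimal places, 8.5345 → 4 decimal places; limit is 2.
Rounded to 2 decimal places: 14.58 L.

14.58 L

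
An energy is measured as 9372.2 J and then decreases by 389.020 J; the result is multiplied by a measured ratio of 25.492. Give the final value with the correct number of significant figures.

2.2900 × 10⁵ J

9372.2 J − 389.020 J = 8983.180 J; the difference is limited to 1 decimal place (5 s.f.).
Carrying full precision, 8983.180 × 25.492 = 228999.22456 J; 25.492 has 5 s.f., so the result keeps min(5, 5) = 5 s.f.
Rounded to 5 significant figures: 2.2900 × 10⁵ J.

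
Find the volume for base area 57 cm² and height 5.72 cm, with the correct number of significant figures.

volume = 57 cm² × 5.72 cm = 326.04 cm³.
57 has 2 significant figures; 5.72 has 3.
Division/multiplication keeps the fewest: 2 significant figures.
Rounded: 3.3 × 10^2 cm³.

3.3 × 10^2 cm³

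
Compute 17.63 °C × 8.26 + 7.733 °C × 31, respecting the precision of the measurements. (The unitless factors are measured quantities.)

3.9 × 10² °C

17.63 × 8.26 = 145.6238 → 146 °C (3 s.f., last digit at the 10^0 place).
7.733 × 31 = 239.723 → 2.4 × 10² °C (2 s.f., last digit at the 10^1 place).
Sum: 385.3468 °C; keep the coarser place, 10^1.
Result: 3.9 × 10² °C.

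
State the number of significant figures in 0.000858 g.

0.000858: leading zeros are not significant.

3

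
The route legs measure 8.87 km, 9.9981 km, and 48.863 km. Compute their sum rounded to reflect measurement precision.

8.87 km + 9.9981 km + 48.863 km = 67.7311 km.
Addition/subtraction keeps the fewest decimal places: 8.87 → 2 decimal places, 9.9981 → 4 decimal places, 48.863 → 3 decimal places; limit is 2.
Rounded to 2 decimal places: 67.73 km.

67.73 km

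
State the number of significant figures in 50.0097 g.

6

50.0097: zeros between nonzero digits are significant.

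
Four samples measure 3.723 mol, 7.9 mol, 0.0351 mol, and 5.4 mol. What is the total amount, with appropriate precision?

3.723 mol + 7.9 mol + 0.0351 mol + 5.4 mol = 17.0581 mol.
Addition/subtraction keeps the fewest decimal places: 3.723 → 3 decimal places, 7.9 → 1 decimal place, 0.0351 → 4 decimal places, 5.4 → 1 decimal place; limit is 1.
Rounded to 1 decimal place: 17.1 mol.

17.1 mol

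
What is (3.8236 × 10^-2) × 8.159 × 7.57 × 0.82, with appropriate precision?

(3.8236 × 10^-2) × 8.159 × 7.57 × 0.82 = 1.93650720848…
Multiplication/division keeps the fewest significant figures: 3.8236 × 10^-2 → 5 s.f., 8.159 → 4 s.f., 7.57 → 3 s.f., 0.82 → 2 s.f.; limit is 2.
Rounded to 2 significant figures: 1.9.

1.9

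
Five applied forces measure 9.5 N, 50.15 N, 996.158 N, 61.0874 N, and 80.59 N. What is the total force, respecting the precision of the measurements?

1197.5 N

9.5 N + 50.15 N + 996.158 N + 61.0874 N + 80.59 N = 1197.4854 N.
Addition/subtraction keeps the fewest decimal places: 9.5 → 1 decimal place, 50.15 → 2 decimal places, 996.158 → 3 decimal places, 61.0874 → 4 decimal places, 80.59 → 2 decimal places; limit is 1.
Rounded to 1 decimal place: 1197.5 N.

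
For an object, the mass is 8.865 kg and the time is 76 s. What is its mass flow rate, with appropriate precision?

mass flow rate = 8.865 kg ÷ 76 s = 0.116644736842… kg/s.
8.865 has 4 significant figures; 76 has 2.
Division/multiplication keeps the fewest: 2 significant figures.
Rounded: 0.12 kg/s.

0.12 kg/s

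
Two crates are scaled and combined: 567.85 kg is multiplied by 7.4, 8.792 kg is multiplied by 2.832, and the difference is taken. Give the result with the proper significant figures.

567.85 × 7.4 = 4202.09 → 4.2 × 10³ kg (2 s.f., last digit at the 10^2 place).
8.792 × 2.832 = 24.898944 → 24.90 kg (4 s.f., last digit at the 10^-2 place).
Difference: 4177.191056 kg; keep the coarser place, 10^2.
Result: 4.2 × 10³ kg.

4.2 × 10³ kg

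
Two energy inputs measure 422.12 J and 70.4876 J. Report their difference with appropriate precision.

422.12 J − 70.4876 J = 351.6324 J.
Addition/subtraction keeps the fewest decimal places: 422.12 → 2 decimal places, 70.4876 → 4 decimal places; limit is 2.
Rounded to 2 decimal places: 351.63 J.

351.63 J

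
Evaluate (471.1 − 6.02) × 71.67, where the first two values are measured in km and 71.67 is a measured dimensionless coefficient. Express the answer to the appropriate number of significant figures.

471.1 km − 6.02 km = 465.08 km; the difference is limited to 1 decimal place (4 s.f.).
Carrying full precision, 465.08 × 71.67 = 33332.2836 km; 71.67 has 4 s.f., so the result keeps min(4, 4) = 4 s.f.
Rounded to 4 significant figures: 3.333 × 10^4 km.

3.333 × 10^4 km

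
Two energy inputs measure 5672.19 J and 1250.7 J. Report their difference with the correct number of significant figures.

4421.5 J

5672.19 J − 1250.7 J = 4421.49 J.
Addition/subtraction keeps the fewest decimal places: 5672.19 → 2 decimal places, 1250.7 → 1 decimal place; limit is 1.
Rounded to 1 decimal place: 4421.5 J.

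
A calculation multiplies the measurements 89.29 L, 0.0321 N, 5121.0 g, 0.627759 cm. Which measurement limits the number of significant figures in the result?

0.0321 N

89.29 L → 4 s.f.; 0.0321 N → 3 s.f.; 5121.0 g → 5 s.f.; 0.627759 cm → 6 s.f.
The fewest is 3 significant figures, from 0.0321 N.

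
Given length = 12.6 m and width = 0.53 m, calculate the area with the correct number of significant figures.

area = 12.6 m × 0.53 m = 6.678 m².
12.6 has 3 significant figures; 0.53 has 2.
Division/multiplication keeps the fewest: 2 significant figures.
Rounded: 6.7 m².

6.7 m²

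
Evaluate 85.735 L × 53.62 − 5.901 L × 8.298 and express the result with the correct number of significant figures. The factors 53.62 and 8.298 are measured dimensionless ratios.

85.735 × 53.62 = 4597.1107 → 4597 L (4 s.f., last digit at the 10^0 place).
5.901 × 8.298 = 48.966498 → 48.97 L (4 s.f., last digit at the 10^-2 place).
Difference: 4548.144202 L; keep the coarser place, 10^0.
Result: 4548 L.

4548 L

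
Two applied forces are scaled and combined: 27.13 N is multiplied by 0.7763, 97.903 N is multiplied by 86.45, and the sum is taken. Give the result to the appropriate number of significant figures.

8485 N

27.13 × 0.7763 = 21.061019 → 21.06 N (4 s.f., last digit at the 10^-2 place).
97.903 × 86.45 = 8463.71435 → 8464 N (4 s.f., last digit at the 10^0 place).
Sum: 8484.775369 N; keep the coarser place, 10^0.
Result: 8485 N.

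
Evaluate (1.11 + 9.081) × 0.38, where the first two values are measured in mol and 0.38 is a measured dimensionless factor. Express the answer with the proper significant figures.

1.11 mol + 9.081 mol = 10.191 mol; the sum is limited to 2 decimal places (4 s.f.).
Carrying full precision, 10.191 × 0.38 = 3.87258 mol; 0.38 has 2 s.f., so the result keeps min(4, 2) = 2 s.f.
Rounded to 2 significant figures: 3.9 mol.

3.9 mol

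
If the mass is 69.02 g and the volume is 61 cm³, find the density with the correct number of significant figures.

1.1 g/cm³

density = 69.02 g ÷ 61 cm³ = 1.13147540984… g/cm³.
69.02 has 4 significant figures; 61 has 2.
Division/multiplication keeps the fewest: 2 significant figures.
Rounded: 1.1 g/cm³.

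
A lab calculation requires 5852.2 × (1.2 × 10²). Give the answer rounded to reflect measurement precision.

7.0 × 10⁵

5852.2 × (1.2 × 10²) = 702264
Multiplication/division keeps the fewest significant figures: 5852.2 → 5 s.f., 1.2 × 10² → 2 s.f.; limit is 2.
Rounded to 2 significant figures: 7.0 × 10⁵.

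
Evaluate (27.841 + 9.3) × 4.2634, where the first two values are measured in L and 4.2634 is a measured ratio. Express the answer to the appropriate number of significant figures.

27.841 L + 9.3 L = 37.141 L; the sum is limited to 1 decimal place (3 s.f.).
Carrying full precision, 37.141 × 4.2634 = 158.3469394 L; 4.2634 has 5 s.f., so the result keeps min(3, 5) = 3 s.f.
Rounded to 3 significant figures: 158 L.

158 L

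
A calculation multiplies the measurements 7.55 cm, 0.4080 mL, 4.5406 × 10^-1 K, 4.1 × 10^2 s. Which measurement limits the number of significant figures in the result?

7.55 cm → 3 s.f.; 0.4080 mL → 4 s.f.; 4.5406 × 10^-1 K → 5 s.f.; 4.1 × 10^2 s → 2 s.f.
The fewest is 2 significant figures, from 4.1 × 10^2 s.

4.1 × 10^2 s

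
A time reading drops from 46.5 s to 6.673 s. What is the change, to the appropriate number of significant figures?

46.5 s − 6.673 s = 39.827 s.
Addition/subtraction keeps the fewest decimal places: 46.5 → 1 decimal place, 6.673 → 3 decimal places; limit is 1.
Rounded to 1 decimal place: 39.8 s.

39.8 s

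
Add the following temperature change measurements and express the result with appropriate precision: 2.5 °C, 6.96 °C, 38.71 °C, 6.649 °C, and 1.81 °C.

2.5 °C + 6.96 °C + 38.71 °C + 6.649 °C + 1.81 °C = 56.629 °C.
Addition/subtraction keeps the fewest decimal places: 2.5 → 1 decimal place, 6.96 → 2 decimal places, 38.71 → 2 decimal places, 6.649 → 3 decimal places, 1.81 → 2 decimal places; limit is 1.
Rounded to 1 decimal place: 56.6 °C.

56.6 °C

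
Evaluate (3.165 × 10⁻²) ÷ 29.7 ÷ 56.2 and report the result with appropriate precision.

1.90 × 10⁻⁵

(3.165 × 10⁻²) ÷ 29.7 ÷ 56.2 = 0.0000189618605989…
Multiplication/division keeps the fewest significant figures: 3.165 × 10⁻² → 4 s.f., 29.7 → 3 s.f., 56.2 → 3 s.f.; limit is 3.
Rounded to 3 significant figures: 1.90 × 10⁻⁵.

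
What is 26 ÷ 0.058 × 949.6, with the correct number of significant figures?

26 ÷ 0.058 × 949.6 = 425682.758621…
Multiplication/division keeps the fewest significant figures: 26 → 2 s.f., 0.058 → 2 s.f., 949.6 → 4 s.f.; limit is 2.
Rounded to 2 significant figures: 4.3 × 10^5.

4.3 × 10^5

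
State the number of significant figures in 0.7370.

0.7370: leading zeros are not significant; trailing zeros after a decimal point are significant.

4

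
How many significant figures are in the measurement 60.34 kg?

4

60.34: zeros between nonzero digits are significant.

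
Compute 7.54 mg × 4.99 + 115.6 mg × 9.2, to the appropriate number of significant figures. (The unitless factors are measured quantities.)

7.54 × 4.99 = 37.6246 → 37.6 mg (3 s.f., last digit at the 10^-1 place).
115.6 × 9.2 = 1063.52 → 1.1 × 10³ mg (2 s.f., last digit at the 10^2 place).
Sum: 1101.1446 mg; keep the coarser place, 10^2.
Result: 1.1 × 10³ mg.

1.1 × 10³ mg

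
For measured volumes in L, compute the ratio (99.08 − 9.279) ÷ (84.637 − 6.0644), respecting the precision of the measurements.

1.143

99.08 − 9.279 = 89.801, limited to 2 d.p. → 4 s.f.; 84.637 − 6.0644 = 78.5726, limited to 3 d.p. → 5 s.f.
Carrying full precision, 89.801 ÷ 78.5726 = 1.14290477851…; keep min(4, 5) = 4 s.f.
Rounded to 4 significant figures: 1.143.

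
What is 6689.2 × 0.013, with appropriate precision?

87

6689.2 × 0.013 = 86.9596
Multiplication/division keeps the fewest significant figures: 6689.2 → 5 s.f., 0.013 → 2 s.f.; limit is 2.
Rounded to 2 significant figures: 87.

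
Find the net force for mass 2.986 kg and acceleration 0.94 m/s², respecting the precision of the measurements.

2.8 N

net force = 2.986 kg × 0.94 m/s² = 2.80684 N.
2.986 has 4 significant figures; 0.94 has 2.
Division/multiplication keeps the fewest: 2 significant figures.
Rounded: 2.8 N.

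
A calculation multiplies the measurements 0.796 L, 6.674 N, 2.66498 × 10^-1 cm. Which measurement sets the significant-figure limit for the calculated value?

0.796 L

0.796 L → 3 s.f.; 6.674 N → 4 s.f.; 2.66498 × 10^-1 cm → 6 s.f.
The fewest is 3 significant figures, from 0.796 L.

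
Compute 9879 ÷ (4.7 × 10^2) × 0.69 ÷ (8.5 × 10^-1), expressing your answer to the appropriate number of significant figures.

17

9879 ÷ (4.7 × 10^2) × 0.69 ÷ (8.5 × 10^-1) = 17.0626032541…
Multiplication/division keeps the fewest significant figures: 9879 → 4 s.f., 4.7 × 10^2 → 2 s.f., 0.69 → 2 s.f., 8.5 × 10^-1 → 2 s.f.; limit is 2.
Rounded to 2 significant figures: 17.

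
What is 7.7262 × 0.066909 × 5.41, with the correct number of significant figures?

2.80

7.7262 × 0.066909 × 5.41 = 2.79671202848…
Multiplication/division keeps the fewest significant figures: 7.7262 → 5 s.f., 0.066909 → 5 s.f., 5.41 → 3 s.f.; limit is 3.
Rounded to 3 significant figures: 2.80.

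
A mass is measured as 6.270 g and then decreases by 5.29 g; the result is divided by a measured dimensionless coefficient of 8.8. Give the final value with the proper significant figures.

6.270 g − 5.29 g = 0.980 g; the difference is limited to 2 decimal places (2 s.f.).
Carrying full precision, 0.980 ÷ 8.8 = 0.111363636364… g; 8.8 has 2 s.f., so the result keeps min(2, 2) = 2 s.f.
Rounded to 2 significant figures: 0.11 g.

0.11 g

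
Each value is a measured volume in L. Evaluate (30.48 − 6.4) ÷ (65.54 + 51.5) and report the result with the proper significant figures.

0.206

30.48 − 6.4 = 24.08, limited to 1 d.p. → 3 s.f.; 65.54 + 51.5 = 117.04, limited to 1 d.p. → 4 s.f.
Carrying full precision, 24.08 ÷ 117.04 = 0.205741626794…; keep min(3, 4) = 3 s.f.
Rounded to 3 significant figures: 0.206.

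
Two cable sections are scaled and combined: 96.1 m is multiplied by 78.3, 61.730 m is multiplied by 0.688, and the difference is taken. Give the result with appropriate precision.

7.48 × 10³ m

96.1 × 78.3 = 7524.63 → 7.52 × 10³ m (3 s.f., last digit at the 10^1 place).
61.730 × 0.688 = 42.47024 → 42.5 m (3 s.f., last digit at the 10^-1 place).
Difference: 7482.15976 m; keep the coarser place, 10^1.
Result: 7.48 × 10³ m.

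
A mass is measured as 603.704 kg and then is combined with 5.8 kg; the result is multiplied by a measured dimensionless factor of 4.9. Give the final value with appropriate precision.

3.0 × 10^3 kg

603.704 kg + 5.8 kg = 609.504 kg; the sum is limited to 1 decimal place (4 s.f.).
Carrying full precision, 609.504 × 4.9 = 2986.5696 kg; 4.9 has 2 s.f., so the result keeps min(4, 2) = 2 s.f.
Rounded to 2 significant figures: 3.0 × 10^3 kg.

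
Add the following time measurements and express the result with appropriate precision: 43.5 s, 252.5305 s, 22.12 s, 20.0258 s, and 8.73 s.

346.9 s

43.5 s + 252.5305 s + 22.12 s + 20.0258 s + 8.73 s = 346.9063 s.
Addition/subtraction keeps the fewest decimal places: 43.5 → 1 decimal place, 252.5305 → 4 decimal places, 22.12 → 2 decimal places, 20.0258 → 4 decimal places, 8.73 → 2 decimal places; limit is 1.
Rounded to 1 decimal place: 346.9 s.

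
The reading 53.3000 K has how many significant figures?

53.3000: trailing zeros after a decimal point are significant.

6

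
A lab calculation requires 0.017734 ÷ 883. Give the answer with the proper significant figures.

2.01 × 10⁻⁵

0.017734 ÷ 883 = 0.0000200838052095…
Multiplication/division keeps the fewest significant figures: 0.017734 → 5 s.f., 883 → 3 s.f.; limit is 3.
Rounded to 3 significant figures: 2.01 × 10⁻⁵.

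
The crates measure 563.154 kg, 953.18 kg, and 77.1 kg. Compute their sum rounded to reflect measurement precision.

1593.4 kg

563.154 kg + 953.18 kg + 77.1 kg = 1593.434 kg.
Addition/subtraction keeps the fewest decimal places: 563.154 → 3 decimal places, 953.18 → 2 decimal places, 77.1 → 1 decimal place; limit is 1.
Rounded to 1 decimal place: 1593.4 kg.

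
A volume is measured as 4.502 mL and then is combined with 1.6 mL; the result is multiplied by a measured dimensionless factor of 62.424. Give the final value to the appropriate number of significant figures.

4.502 mL + 1.6 mL = 6.102 mL; the sum is limited to 1 decimal place (2 s.f.).
Carrying full precision, 6.102 × 62.424 = 380.911248 mL; 62.424 has 5 s.f., so the result keeps min(2, 5) = 2 s.f.
Rounded to 2 significant figures: 3.8 × 10² mL.

3.8 × 10² mL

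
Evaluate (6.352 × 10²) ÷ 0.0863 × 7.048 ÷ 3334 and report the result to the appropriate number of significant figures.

(6.352 × 10²) ÷ 0.0863 × 7.048 ÷ 3334 = 15.5596560873…
Multiplication/division keeps the fewest significant figures: 6.352 × 10² → 4 s.f., 0.0863 → 3 s.f., 7.048 → 4 s.f., 3334 → 4 s.f.; limit is 3.
Rounded to 3 significant figures: 15.6.

15.6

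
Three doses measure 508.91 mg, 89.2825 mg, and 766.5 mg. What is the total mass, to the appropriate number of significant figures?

1364.7 mg

508.91 mg + 89.2825 mg + 766.5 mg = 1364.6925 mg.
Addition/subtraction keeps the fewest decimal places: 508.91 → 2 decimal places, 89.2825 → 4 decimal places, 766.5 → 1 decimal place; limit is 1.
Rounded to 1 decimal place: 1364.7 mg.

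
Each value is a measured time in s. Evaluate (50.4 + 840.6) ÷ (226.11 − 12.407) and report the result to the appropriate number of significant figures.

50.4 + 840.6 = 891.0, limited to 1 d.p. → 4 s.f.; 226.11 − 12.407 = 213.703, limited to 2 d.p. → 5 s.f.
Carrying full precision, 891.0 ÷ 213.703 = 4.16933781931…; keep min(4, 5) = 4 s.f.
Rounded to 4 significant figures: 4.169.

4.169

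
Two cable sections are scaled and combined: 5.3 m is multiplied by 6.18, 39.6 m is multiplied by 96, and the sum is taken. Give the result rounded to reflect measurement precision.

3.8 × 10³ m

5.3 × 6.18 = 32.754 → 33 m (2 s.f., last digit at the 10^0 place).
39.6 × 96 = 3801.6 → 3.8 × 10³ m (2 s.f., last digit at the 10^2 place).
Sum: 3834.354 m; keep the coarser place, 10^2.
Result: 3.8 × 10³ m.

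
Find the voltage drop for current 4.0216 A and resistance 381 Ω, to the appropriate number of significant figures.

voltage drop = 4.0216 A × 381 Ω = 1532.2296 V.
4.0216 has 5 significant figures; 381 has 3.
Division/multiplication keeps the fewest: 3 significant figures.
Rounded: 1.53 × 10^3 V.

1.53 × 10^3 V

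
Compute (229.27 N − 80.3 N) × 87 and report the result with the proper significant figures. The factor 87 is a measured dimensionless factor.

229.27 N − 80.3 N = 148.97 N; the difference is limited to 1 decimal place (4 s.f.).
Carrying full precision, 148.97 × 87 = 12960.39 N; 87 has 2 s.f., so the result keeps min(4, 2) = 2 s.f.
Rounded to 2 significant figures: 1.3 × 10^4 N.

1.3 × 10^4 N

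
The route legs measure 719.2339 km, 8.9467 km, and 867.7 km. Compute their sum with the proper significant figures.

719.2339 km + 8.9467 km + 867.7 km = 1595.8806 km.
Addition/subtraction keeps the fewest decimal places: 719.2339 → 4 decimal places, 8.9467 → 4 decimal places, 867.7 → 1 decimal place; limit is 1.
Rounded to 1 decimal place: 1595.9 km.

1595.9 km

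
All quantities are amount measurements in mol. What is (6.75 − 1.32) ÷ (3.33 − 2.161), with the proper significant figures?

6.75 − 1.32 = 5.43, limited to 2 d.p. → 3 s.f.; 3.33 − 2.161 = 1.169, limited to 2 d.p. → 3 s.f.
Carrying full precision, 5.43 ÷ 1.169 = 4.64499572284…; keep min(3, 3) = 3 s.f.
Rounded to 3 significant figures: 4.64.

4.64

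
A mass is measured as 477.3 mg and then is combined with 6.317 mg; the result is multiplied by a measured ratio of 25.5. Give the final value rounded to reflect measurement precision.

477.3 mg + 6.317 mg = 483.617 mg; the sum is limited to 1 decimal place (4 s.f.).
Carrying full precision, 483.617 × 25.5 = 12332.2335 mg; 25.5 has 3 s.f., so the result keeps min(4, 3) = 3 s.f.
Rounded to 3 significant figures: 1.23 × 10⁴ mg.

1.23 × 10⁴ mg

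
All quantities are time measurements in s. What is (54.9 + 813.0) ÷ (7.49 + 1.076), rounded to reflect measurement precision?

101

54.9 + 813.0 = 867.9, limited to 1 d.p. → 4 s.f.; 7.49 + 1.076 = 8.566, limited to 2 d.p. → 3 s.f.
Carrying full precision, 867.9 ÷ 8.566 = 101.319168807…; keep min(4, 3) = 3 s.f.
Rounded to 3 significant figures: 101.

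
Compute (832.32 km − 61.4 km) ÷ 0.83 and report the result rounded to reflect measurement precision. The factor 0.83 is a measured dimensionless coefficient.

9.3 × 10² km

832.32 km − 61.4 km = 770.92 km; the difference is limited to 1 decimal place (4 s.f.).
Carrying full precision, 770.92 ÷ 0.83 = 928.819277108… km; 0.83 has 2 s.f., so the result keeps min(4, 2) = 2 s.f.
Rounded to 2 significant figures: 9.3 × 10² km.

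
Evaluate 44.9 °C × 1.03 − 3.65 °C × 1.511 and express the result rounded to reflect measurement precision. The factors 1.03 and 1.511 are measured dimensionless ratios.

44.9 × 1.03 = 46.247 → 46.2 °C (3 s.f., last digit at the 10^-1 place).
3.65 × 1.511 = 5.51515 → 5.52 °C (3 s.f., last digit at the 10^-2 place).
Difference: 40.73185 °C; keep the coarser place, 10^-1.
Result: 40.7 °C.

40.7 °C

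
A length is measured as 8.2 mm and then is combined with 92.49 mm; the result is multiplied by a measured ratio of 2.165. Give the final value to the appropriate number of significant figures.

8.2 mm + 92.49 mm = 100.69 mm; the sum is limited to 1 decimal place (4 s.f.).
Carrying full precision, 100.69 × 2.165 = 217.99385 mm; 2.165 has 4 s.f., so the result keeps min(4, 4) = 4 s.f.
Rounded to 4 significant figures: 218.0 mm.

218.0 mm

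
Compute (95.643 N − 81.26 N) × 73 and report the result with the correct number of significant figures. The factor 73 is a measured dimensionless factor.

95.643 N − 81.26 N = 14.383 N; the difference is limited to 2 decimal places (4 s.f.).
Carrying full precision, 14.383 × 73 = 1049.959 N; 73 has 2 s.f., so the result keeps min(4, 2) = 2 s.f.
Rounded to 2 significant figures: 1.0 × 10^3 N.

1.0 × 10^3 N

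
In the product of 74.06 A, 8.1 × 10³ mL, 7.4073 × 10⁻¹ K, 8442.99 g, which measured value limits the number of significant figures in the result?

74.06 A → 4 s.f.; 8.1 × 10³ mL → 2 s.f.; 7.4073 × 10⁻¹ K → 5 s.f.; 8442.99 g → 6 s.f.
The fewest is 2 significant figures, from 8.1 × 10³ mL.

8.1 × 10³ mL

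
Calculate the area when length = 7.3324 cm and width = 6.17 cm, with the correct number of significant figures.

area = 7.3324 cm × 6.17 cm = 45.240908 cm².
7.3324 has 5 significant figures; 6.17 has 3.
Division/multiplication keeps the fewest: 3 significant figures.
Rounded: 45.2 cm².

45.2 cm²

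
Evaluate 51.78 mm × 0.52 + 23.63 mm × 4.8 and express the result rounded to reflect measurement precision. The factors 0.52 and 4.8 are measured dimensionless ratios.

1.4 × 10^2 mm

51.78 × 0.52 = 26.9256 → 27 mm (2 s.f., last digit at the 10^0 place).
23.63 × 4.8 = 113.424 → 1.1 × 10^2 mm (2 s.f., last digit at the 10^1 place).
Sum: 140.3496 mm; keep the coarser place, 10^1.
Result: 1.4 × 10^2 mm.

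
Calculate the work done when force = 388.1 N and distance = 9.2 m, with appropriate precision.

work done = 388.1 N × 9.2 m = 3570.52 J.
388.1 has 4 significant figures; 9.2 has 2.
Division/multiplication keeps the fewest: 2 significant figures.
Rounded: 3.6 × 10^3 J.

3.6 × 10^3 J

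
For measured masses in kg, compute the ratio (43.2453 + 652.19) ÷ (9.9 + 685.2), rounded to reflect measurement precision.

43.2453 + 652.19 = 695.4353, limited to 2 d.p. → 5 s.f.; 9.9 + 685.2 = 695.1, limited to 1 d.p. → 4 s.f.
Carrying full precision, 695.4353 ÷ 695.1 = 1.00048237664…; keep min(5, 4) = 4 s.f.
Rounded to 4 significant figures: 1.000.

1.000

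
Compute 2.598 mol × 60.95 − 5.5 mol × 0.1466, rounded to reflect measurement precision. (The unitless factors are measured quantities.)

157.5 mol

2.598 × 60.95 = 158.3481 → 158.3 mol (4 s.f., last digit at the 10^-1 place).
5.5 × 0.1466 = 0.8063 → 0.81 mol (2 s.f., last digit at the 10^-2 place).
Difference: 157.5418 mol; keep the coarser place, 10^-1.
Result: 157.5 mol.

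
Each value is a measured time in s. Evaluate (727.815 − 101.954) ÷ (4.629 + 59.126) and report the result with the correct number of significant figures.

727.815 − 101.954 = 625.861, limited to 3 d.p. → 6 s.f.; 4.629 + 59.126 = 63.755, limited to 3 d.p. → 5 s.f.
Carrying full precision, 625.861 ÷ 63.755 = 9.81665751706…; keep min(6, 5) = 5 s.f.
Rounded to 5 significant figures: 9.8167.

9.8167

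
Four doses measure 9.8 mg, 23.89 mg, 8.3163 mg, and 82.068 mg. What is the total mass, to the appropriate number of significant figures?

124.1 mg

9.8 mg + 23.89 mg + 8.3163 mg + 82.068 mg = 124.0743 mg.
Addition/subtraction keeps the fewest decimal places: 9.8 → 1 decimal place, 23.89 → 2 decimal places, 8.3163 → 4 decimal places, 82.068 → 3 decimal places; limit is 1.
Rounded to 1 decimal place: 124.1 mg.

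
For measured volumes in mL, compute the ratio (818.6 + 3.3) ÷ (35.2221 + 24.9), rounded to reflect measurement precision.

13.7

818.6 + 3.3 = 821.9, limited to 1 d.p. → 4 s.f.; 35.2221 + 24.9 = 60.1221, limited to 1 d.p. → 3 s.f.
Carrying full precision, 821.9 ÷ 60.1221 = 13.6705138377…; keep min(4, 3) = 3 s.f.
Rounded to 3 significant figures: 13.7.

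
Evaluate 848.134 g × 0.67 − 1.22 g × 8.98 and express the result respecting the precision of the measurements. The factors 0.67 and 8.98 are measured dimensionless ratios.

848.134 × 0.67 = 568.24978 → 5.7 × 10^2 g (2 s.f., last digit at the 10^1 place).
1.22 × 8.98 = 10.9556 → 11.0 g (3 s.f., last digit at the 10^-1 place).
Difference: 557.29418 g; keep the coarser place, 10^1.
Result: 5.6 × 10^2 g.

5.6 × 10^2 g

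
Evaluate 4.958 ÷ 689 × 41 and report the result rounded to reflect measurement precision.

0.30

4.958 ÷ 689 × 41 = 0.295033381713…
Multiplication/division keeps the fewest significant figures: 4.958 → 4 s.f., 689 → 3 s.f., 41 → 2 s.f.; limit is 2.
Rounded to 2 significant figures: 0.30.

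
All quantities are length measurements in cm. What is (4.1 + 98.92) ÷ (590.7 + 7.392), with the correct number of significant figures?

4.1 + 98.92 = 103.02, limited to 1 d.p. → 4 s.f.; 590.7 + 7.392 = 598.092, limited to 1 d.p. → 4 s.f.
Carrying full precision, 103.02 ÷ 598.092 = 0.172247747838…; keep min(4, 4) = 4 s.f.
Rounded to 4 significant figures: 0.1722.

0.1722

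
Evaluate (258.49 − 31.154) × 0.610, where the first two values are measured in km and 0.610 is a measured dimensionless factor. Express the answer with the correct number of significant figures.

258.49 km − 31.154 km = 227.336 km; the difference is limited to 2 decimal places (5 s.f.).
Carrying full precision, 227.336 × 0.610 = 138.67496 km; 0.610 has 3 s.f., so the result keeps min(5, 3) = 3 s.f.
Rounded to 3 significant figures: 139 km.

139 km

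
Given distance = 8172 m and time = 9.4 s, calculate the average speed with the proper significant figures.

8.7 × 10² m/s

average speed = 8172 m ÷ 9.4 s = 869.361702128… m/s.
8172 has 4 significant figures; 9.4 has 2.
Division/multiplication keeps the fewest: 2 significant figures.
Rounded: 8.7 × 10² m/s.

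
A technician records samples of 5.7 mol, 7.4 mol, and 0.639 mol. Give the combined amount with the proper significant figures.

13.7 mol

5.7 mol + 7.4 mol + 0.639 mol = 13.739 mol.
Addition/subtraction keeps the fewest decimal places: 5.7 → 1 decimal place, 7.4 → 1 decimal place, 0.639 → 3 decimal places; limit is 1.
Rounded to 1 decimal place: 13.7 mol.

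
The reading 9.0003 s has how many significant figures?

5

9.0003: zeros between nonzero digits are significant.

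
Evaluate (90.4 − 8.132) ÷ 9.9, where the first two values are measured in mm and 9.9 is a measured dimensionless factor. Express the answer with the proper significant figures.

90.4 mm − 8.132 mm = 82.268 mm; the difference is limited to 1 decimal place (3 s.f.).
Carrying full precision, 82.268 ÷ 9.9 = 8.3098989899… mm; 9.9 has 2 s.f., so the result keeps min(3, 2) = 2 s.f.
Rounded to 2 significant figures: 8.3 mm.

8.3 mm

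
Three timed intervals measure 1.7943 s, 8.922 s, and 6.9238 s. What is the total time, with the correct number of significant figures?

17.640 s

1.7943 s + 8.922 s + 6.9238 s = 17.6401 s.
Addition/subtraction keeps the fewest decimal places: 1.7943 → 4 decimal places, 8.922 → 3 decimal places, 6.9238 → 4 decimal places; limit is 3.
Rounded to 3 decimal places: 17.640 s.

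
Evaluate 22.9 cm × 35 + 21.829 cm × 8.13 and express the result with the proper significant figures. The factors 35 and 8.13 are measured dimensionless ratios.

9.8 × 10^2 cm

22.9 × 35 = 801.5 → 8.0 × 10^2 cm (2 s.f., last digit at the 10^1 place).
21.829 × 8.13 = 177.46977 → 1.77 × 10^2 cm (3 s.f., last digit at the 10^0 place).
Sum: 978.96977 cm; keep the coarser place, 10^1.
Result: 9.8 × 10^2 cm.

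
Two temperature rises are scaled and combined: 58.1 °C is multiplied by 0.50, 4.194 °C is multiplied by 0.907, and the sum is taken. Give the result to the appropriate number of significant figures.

33 °C

58.1 × 0.50 = 29.05 → 29 °C (2 s.f., last digit at the 10^0 place).
4.194 × 0.907 = 3.803958 → 3.80 °C (3 s.f., last digit at the 10^-2 place).
Sum: 32.853958 °C; keep the coarser place, 10^0.
Result: 33 °C.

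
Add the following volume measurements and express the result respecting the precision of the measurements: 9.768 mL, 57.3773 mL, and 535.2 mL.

602.3 mL

9.768 mL + 57.3773 mL + 535.2 mL = 602.3453 mL.
Addition/subtraction keeps the fewest decimal places: 9.768 → 3 decimal places, 57.3773 → 4 decimal places, 535.2 → 1 decimal place; limit is 1.
Rounded to 1 decimal place: 602.3 mL.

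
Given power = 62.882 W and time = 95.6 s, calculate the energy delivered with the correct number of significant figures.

6.01 × 10³ J

energy delivered = 62.882 W × 95.6 s = 6011.5192 J.
62.882 has 5 significant figures; 95.6 has 3.
Division/multiplication keeps the fewest: 3 significant figures.
Rounded: 6.01 × 10³ J.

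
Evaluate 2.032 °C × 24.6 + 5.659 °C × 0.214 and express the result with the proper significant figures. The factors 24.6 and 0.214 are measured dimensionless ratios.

51.2 °C

2.032 × 24.6 = 49.9872 → 50.0 °C (3 s.f., last digit at the 10^-1 place).
5.659 × 0.214 = 1.211026 → 1.21 °C (3 s.f., last digit at the 10^-2 place).
Sum: 51.198226 °C; keep the coarser place, 10^-1.
Result: 51.2 °C.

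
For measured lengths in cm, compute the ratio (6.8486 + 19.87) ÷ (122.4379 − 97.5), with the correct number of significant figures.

1.07

6.8486 + 19.87 = 26.7186, limited to 2 d.p. → 4 s.f.; 122.4379 − 97.5 = 24.9379, limited to 1 d.p. → 3 s.f.
Carrying full precision, 26.7186 ÷ 24.9379 = 1.07140537094…; keep min(4, 3) = 3 s.f.
Rounded to 3 significant figures: 1.07.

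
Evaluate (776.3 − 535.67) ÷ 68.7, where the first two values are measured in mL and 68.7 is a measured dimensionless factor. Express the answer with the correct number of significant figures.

776.3 mL − 535.67 mL = 240.63 mL; the difference is limited to 1 decimal place (4 s.f.).
Carrying full precision, 240.63 ÷ 68.7 = 3.50262008734… mL; 68.7 has 3 s.f., so the result keeps min(4, 3) = 3 s.f.
Rounded to 3 significant figures: 3.50 mL.

3.50 mL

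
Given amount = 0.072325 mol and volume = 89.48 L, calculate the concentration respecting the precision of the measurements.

8.083 × 10^-4 mol/L

concentration = 0.072325 mol ÷ 89.48 L = 0.000808281180152… mol/L.
0.072325 has 5 significant figures; 89.48 has 4.
Division/multiplication keeps the fewest: 4 significant figures.
Rounded: 8.083 × 10^-4 mol/L.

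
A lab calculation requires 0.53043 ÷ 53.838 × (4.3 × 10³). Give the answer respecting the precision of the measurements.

42

0.53043 ÷ 53.838 × (4.3 × 10³) = 42.3650395631…
Multiplication/division keeps the fewest significant figures: 0.53043 → 5 s.f., 53.838 → 5 s.f., 4.3 × 10³ → 2 s.f.; limit is 2.
Rounded to 2 significant figures: 42.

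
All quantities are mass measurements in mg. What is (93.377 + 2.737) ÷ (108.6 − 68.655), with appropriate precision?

2.41

93.377 + 2.737 = 96.114, limited to 3 d.p. → 5 s.f.; 108.6 − 68.655 = 39.945, limited to 1 d.p. → 3 s.f.
Carrying full precision, 96.114 ÷ 39.945 = 2.40615846789…; keep min(5, 3) = 3 s.f.
Rounded to 3 significant figures: 2.41.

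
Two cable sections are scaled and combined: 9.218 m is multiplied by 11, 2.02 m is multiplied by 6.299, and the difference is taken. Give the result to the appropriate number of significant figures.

9.218 × 11 = 101.398 → 1.0 × 10^2 m (2 s.f., last digit at the 10^1 place).
2.02 × 6.299 = 12.72398 → 12.7 m (3 s.f., last digit at the 10^-1 place).
Difference: 88.67402 m; keep the coarser place, 10^1.
Result: 9 × 10^1 m.

9 × 10^1 m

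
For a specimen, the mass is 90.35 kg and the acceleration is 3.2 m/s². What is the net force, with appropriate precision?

2.9 × 10² N

net force = 90.35 kg × 3.2 m/s² = 289.12 N.
90.35 has 4 significant figures; 3.2 has 2.
Division/multiplication keeps the fewest: 2 significant figures.
Rounded: 2.9 × 10² N.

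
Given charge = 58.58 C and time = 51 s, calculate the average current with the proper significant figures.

average current = 58.58 C ÷ 51 s = 1.14862745098… A.
58.58 has 4 significant figures; 51 has 2.
Division/multiplication keeps the fewest: 2 significant figures.
Rounded: 1.1 A.

1.1 A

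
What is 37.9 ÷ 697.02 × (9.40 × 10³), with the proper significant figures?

37.9 ÷ 697.02 × (9.40 × 10³) = 511.118762733…
Multiplication/division keeps the fewest significant figures: 37.9 → 3 s.f., 697.02 → 5 s.f., 9.40 × 10³ → 3 s.f.; limit is 3.
Rounded to 3 significant figures: 511.

511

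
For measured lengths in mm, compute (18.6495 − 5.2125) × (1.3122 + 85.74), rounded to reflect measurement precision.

1170. mm²

18.6495 − 5.2125 = 13.4370, limited to 4 d.p. → 6 s.f.; 1.3122 + 85.74 = 87.0522, limited to 2 d.p. → 4 s.f.
Carrying full precision, 13.4370 × 87.0522 = 1169.7204114; keep min(6, 4) = 4 s.f.
Rounded to 4 significant figures: 1170. mm².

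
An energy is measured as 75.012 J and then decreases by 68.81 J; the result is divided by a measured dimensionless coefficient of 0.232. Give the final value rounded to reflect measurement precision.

75.012 J − 68.81 J = 6.202 J; the difference is limited to 2 decimal places (3 s.f.).
Carrying full precision, 6.202 ÷ 0.232 = 26.7327586207… J; 0.232 has 3 s.f., so the result keeps min(3, 3) = 3 s.f.
Rounded to 3 significant figures: 26.7 J.

26.7 J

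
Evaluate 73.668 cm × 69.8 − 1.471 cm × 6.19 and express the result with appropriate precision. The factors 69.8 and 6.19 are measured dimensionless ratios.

73.668 × 69.8 = 5142.0264 → 5.14 × 10^3 cm (3 s.f., last digit at the 10^1 place).
1.471 × 6.19 = 9.10549 → 9.11 cm (3 s.f., last digit at the 10^-2 place).
Difference: 5132.92091 cm; keep the coarser place, 10^1.
Result: 5.13 × 10^3 cm.

5.13 × 10^3 cm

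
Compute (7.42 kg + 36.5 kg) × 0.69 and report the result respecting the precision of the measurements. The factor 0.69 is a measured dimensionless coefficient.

7.42 kg + 36.5 kg = 43.92 kg; the sum is limited to 1 decimal place (3 s.f.).
Carrying full precision, 43.92 × 0.69 = 30.3048 kg; 0.69 has 2 s.f., so the result keeps min(3, 2) = 2 s.f.
Rounded to 2 significant figures: 30. kg.

30. kg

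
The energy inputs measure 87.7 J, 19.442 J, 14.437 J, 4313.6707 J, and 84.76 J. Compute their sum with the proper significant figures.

87.7 J + 19.442 J + 14.437 J + 4313.6707 J + 84.76 J = 4520.0097 J.
Addition/subtraction keeps the fewest decimal places: 87.7 → 1 decimal place, 19.442 → 3 decimal places, 14.437 → 3 decimal places, 4313.6707 → 4 decimal places, 84.76 → 2 decimal places; limit is 1.
Rounded to 1 decimal place: 4520.0 J.

4520.0 J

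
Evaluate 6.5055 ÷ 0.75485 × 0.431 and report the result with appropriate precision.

6.5055 ÷ 0.75485 × 0.431 = 3.7144737365…
Multiplication/division keeps the fewest significant figures: 6.5055 → 5 s.f., 0.75485 → 5 s.f., 0.431 → 3 s.f.; limit is 3.
Rounded to 3 significant figures: 3.71.

3.71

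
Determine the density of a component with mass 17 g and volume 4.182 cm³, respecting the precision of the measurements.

4.1 g/cm³

density = 17 g ÷ 4.182 cm³ = 4.06504065041… g/cm³.
17 has 2 significant figures; 4.182 has 4.
Division/multiplication keeps the fewest: 2 significant figures.
Rounded: 4.1 g/cm³.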